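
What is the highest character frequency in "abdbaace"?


Input: abdbaace
Character counts:
  'a': 3
  'b': 2
  'c': 1
  'd': 1
  'e': 1
Maximum frequency: 3

3


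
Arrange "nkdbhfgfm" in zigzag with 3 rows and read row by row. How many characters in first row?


Zigzag "nkdbhfgfm" into 3 rows:
Placing characters:
  'n' => row 0
  'k' => row 1
  'd' => row 2
  'b' => row 1
  'h' => row 0
  'f' => row 1
  'g' => row 2
  'f' => row 1
  'm' => row 0
Rows:
  Row 0: "nhm"
  Row 1: "kbff"
  Row 2: "dg"
First row length: 3

3


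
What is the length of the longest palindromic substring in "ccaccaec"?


Input: "ccaccaec"
Checking substrings for palindromes:
  [0:5] "ccacc" (len 5) => palindrome
  [2:6] "acca" (len 4) => palindrome
  [1:4] "cac" (len 3) => palindrome
  [0:2] "cc" (len 2) => palindrome
  [3:5] "cc" (len 2) => palindrome
Longest palindromic substring: "ccacc" with length 5

5


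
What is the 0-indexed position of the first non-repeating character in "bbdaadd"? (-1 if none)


Input: bbdaadd
Character frequencies:
  'a': 2
  'b': 2
  'd': 3
Scanning left to right for freq == 1:
  Position 0 ('b'): freq=2, skip
  Position 1 ('b'): freq=2, skip
  Position 2 ('d'): freq=3, skip
  Position 3 ('a'): freq=2, skip
  Position 4 ('a'): freq=2, skip
  Position 5 ('d'): freq=3, skip
  Position 6 ('d'): freq=3, skip
  No unique character found => answer = -1

-1


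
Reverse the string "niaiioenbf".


Input: niaiioenbf
Reading characters right to left:
  Position 9: 'f'
  Position 8: 'b'
  Position 7: 'n'
  Position 6: 'e'
  Position 5: 'o'
  Position 4: 'i'
  Position 3: 'i'
  Position 2: 'a'
  Position 1: 'i'
  Position 0: 'n'
Reversed: fbneoiiain

fbneoiiain


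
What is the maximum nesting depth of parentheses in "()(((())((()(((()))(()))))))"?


Input: "()(((())((()(((()))(()))))))"
Tracking depth:
  Position 0 '(': depth becomes 1
  Position 1 ')': depth becomes 0
  Position 2 '(': depth becomes 1
  Position 3 '(': depth becomes 2
  Position 4 '(': depth becomes 3
  Position 5 '(': depth becomes 4
  Position 6 ')': depth becomes 3
  Position 7 ')': depth becomes 2
  Position 8 '(': depth becomes 3
  Position 9 '(': depth becomes 4
  Position 10 '(': depth becomes 5
  Position 11 ')': depth becomes 4
  Position 12 '(': depth becomes 5
  Position 13 '(': depth becomes 6
  Position 14 '(': depth becomes 7
  Position 15 '(': depth becomes 8
  Position 16 ')': depth becomes 7
  Position 17 ')': depth becomes 6
  Position 18 ')': depth becomes 5
  Position 19 '(': depth becomes 6
  Position 20 '(': depth becomes 7
  Position 21 ')': depth becomes 6
  Position 22 ')': depth becomes 5
  Position 23 ')': depth becomes 4
  Position 24 ')': depth becomes 3
  Position 25 ')': depth becomes 2
  Position 26 ')': depth becomes 1
  Position 27 ')': depth becomes 0
Maximum depth reached: 8

8


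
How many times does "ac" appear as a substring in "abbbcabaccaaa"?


Searching for "ac" in "abbbcabaccaaa"
Scanning each position:
  Position 0: "ab" => no
  Position 1: "bb" => no
  Position 2: "bb" => no
  Position 3: "bc" => no
  Position 4: "ca" => no
  Position 5: "ab" => no
  Position 6: "ba" => no
  Position 7: "ac" => MATCH
  Position 8: "cc" => no
  Position 9: "ca" => no
  Position 10: "aa" => no
  Position 11: "aa" => no
Total occurrences: 1

1


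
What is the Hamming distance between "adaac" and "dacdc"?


Comparing "adaac" and "dacdc" position by position:
  Position 0: 'a' vs 'd' => differ
  Position 1: 'd' vs 'a' => differ
  Position 2: 'a' vs 'c' => differ
  Position 3: 'a' vs 'd' => differ
  Position 4: 'c' vs 'c' => same
Total differences (Hamming distance): 4

4


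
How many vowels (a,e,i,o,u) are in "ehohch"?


Input: ehohch
Checking each character:
  'e' at position 0: vowel (running total: 1)
  'h' at position 1: consonant
  'o' at position 2: vowel (running total: 2)
  'h' at position 3: consonant
  'c' at position 4: consonant
  'h' at position 5: consonant
Total vowels: 2

2


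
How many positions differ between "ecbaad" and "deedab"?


Comparing "ecbaad" and "deedab" position by position:
  Position 0: 'e' vs 'd' => DIFFER
  Position 1: 'c' vs 'e' => DIFFER
  Position 2: 'b' vs 'e' => DIFFER
  Position 3: 'a' vs 'd' => DIFFER
  Position 4: 'a' vs 'a' => same
  Position 5: 'd' vs 'b' => DIFFER
Positions that differ: 5

5


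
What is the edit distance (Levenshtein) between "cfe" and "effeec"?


Computing edit distance: "cfe" -> "effeec"
DP table:
           e    f    f    e    e    c
      0    1    2    3    4    5    6
  c   1    1    2    3    4    5    5
  f   2    2    1    2    3    4    5
  e   3    2    2    2    2    3    4
Edit distance = dp[3][6] = 4

4


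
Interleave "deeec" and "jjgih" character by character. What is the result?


Interleaving "deeec" and "jjgih":
  Position 0: 'd' from first, 'j' from second => "dj"
  Position 1: 'e' from first, 'j' from second => "ej"
  Position 2: 'e' from first, 'g' from second => "eg"
  Position 3: 'e' from first, 'i' from second => "ei"
  Position 4: 'c' from first, 'h' from second => "ch"
Result: djejegeich

djejegeich


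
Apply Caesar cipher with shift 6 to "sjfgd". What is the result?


Caesar cipher: shift "sjfgd" by 6
  's' (pos 18) + 6 = pos 24 = 'y'
  'j' (pos 9) + 6 = pos 15 = 'p'
  'f' (pos 5) + 6 = pos 11 = 'l'
  'g' (pos 6) + 6 = pos 12 = 'm'
  'd' (pos 3) + 6 = pos 9 = 'j'
Result: yplmj

yplmj


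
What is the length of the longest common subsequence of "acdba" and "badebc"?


LCS of "acdba" and "badebc"
DP table:
           b    a    d    e    b    c
      0    0    0    0    0    0    0
  a   0    0    1    1    1    1    1
  c   0    0    1    1    1    1    2
  d   0    0    1    2    2    2    2
  b   0    1    1    2    2    3    3
  a   0    1    2    2    2    3    3
LCS length = dp[5][6] = 3

3


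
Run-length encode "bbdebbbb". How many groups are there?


Input: bbdebbbb
Scanning for consecutive runs:
  Group 1: 'b' x 2 (positions 0-1)
  Group 2: 'd' x 1 (positions 2-2)
  Group 3: 'e' x 1 (positions 3-3)
  Group 4: 'b' x 4 (positions 4-7)
Total groups: 4

4


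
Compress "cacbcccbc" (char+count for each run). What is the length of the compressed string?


Input: cacbcccbc
Runs:
  'c' x 1 => "c1"
  'a' x 1 => "a1"
  'c' x 1 => "c1"
  'b' x 1 => "b1"
  'c' x 3 => "c3"
  'b' x 1 => "b1"
  'c' x 1 => "c1"
Compressed: "c1a1c1b1c3b1c1"
Compressed length: 14

14


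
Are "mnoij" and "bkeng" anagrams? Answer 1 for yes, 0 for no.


Strings: "mnoij", "bkeng"
Sorted first:  ijmno
Sorted second: begkn
Differ at position 0: 'i' vs 'b' => not anagrams

0


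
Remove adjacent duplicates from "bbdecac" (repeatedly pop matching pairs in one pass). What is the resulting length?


Input: bbdecac
Stack-based adjacent duplicate removal:
  Read 'b': push. Stack: b
  Read 'b': matches stack top 'b' => pop. Stack: (empty)
  Read 'd': push. Stack: d
  Read 'e': push. Stack: de
  Read 'c': push. Stack: dec
  Read 'a': push. Stack: deca
  Read 'c': push. Stack: decac
Final stack: "decac" (length 5)

5


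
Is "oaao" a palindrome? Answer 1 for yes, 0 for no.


Input: oaao
Reversed: oaao
  Compare pos 0 ('o') with pos 3 ('o'): match
  Compare pos 1 ('a') with pos 2 ('a'): match
Result: palindrome

1


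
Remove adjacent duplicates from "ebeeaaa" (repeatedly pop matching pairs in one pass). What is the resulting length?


Input: ebeeaaa
Stack-based adjacent duplicate removal:
  Read 'e': push. Stack: e
  Read 'b': push. Stack: eb
  Read 'e': push. Stack: ebe
  Read 'e': matches stack top 'e' => pop. Stack: eb
  Read 'a': push. Stack: eba
  Read 'a': matches stack top 'a' => pop. Stack: eb
  Read 'a': push. Stack: eba
Final stack: "eba" (length 3)

3


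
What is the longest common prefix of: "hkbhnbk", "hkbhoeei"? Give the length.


Words: hkbhnbk, hkbhoeei
  Position 0: all 'h' => match
  Position 1: all 'k' => match
  Position 2: all 'b' => match
  Position 3: all 'h' => match
  Position 4: ('n', 'o') => mismatch, stop
LCP = "hkbh" (length 4)

4


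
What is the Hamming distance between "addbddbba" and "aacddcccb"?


Comparing "addbddbba" and "aacddcccb" position by position:
  Position 0: 'a' vs 'a' => same
  Position 1: 'd' vs 'a' => differ
  Position 2: 'd' vs 'c' => differ
  Position 3: 'b' vs 'd' => differ
  Position 4: 'd' vs 'd' => same
  Position 5: 'd' vs 'c' => differ
  Position 6: 'b' vs 'c' => differ
  Position 7: 'b' vs 'c' => differ
  Position 8: 'a' vs 'b' => differ
Total differences (Hamming distance): 7

7


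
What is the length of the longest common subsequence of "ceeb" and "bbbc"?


LCS of "ceeb" and "bbbc"
DP table:
           b    b    b    c
      0    0    0    0    0
  c   0    0    0    0    1
  e   0    0    0    0    1
  e   0    0    0    0    1
  b   0    1    1    1    1
LCS length = dp[4][4] = 1

1


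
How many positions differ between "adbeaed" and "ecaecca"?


Comparing "adbeaed" and "ecaecca" position by position:
  Position 0: 'a' vs 'e' => DIFFER
  Position 1: 'd' vs 'c' => DIFFER
  Position 2: 'b' vs 'a' => DIFFER
  Position 3: 'e' vs 'e' => same
  Position 4: 'a' vs 'c' => DIFFER
  Position 5: 'e' vs 'c' => DIFFER
  Position 6: 'd' vs 'a' => DIFFER
Positions that differ: 6

6


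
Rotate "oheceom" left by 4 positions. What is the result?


Input: "oheceom", rotate left by 4
First 4 characters: "ohec"
Remaining characters: "eom"
Concatenate remaining + first: "eom" + "ohec" = "eomohec"

eomohec


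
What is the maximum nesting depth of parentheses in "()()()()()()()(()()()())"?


Input: "()()()()()()()(()()()())"
Tracking depth:
  Position 0 '(': depth becomes 1
  Position 1 ')': depth becomes 0
  Position 2 '(': depth becomes 1
  Position 3 ')': depth becomes 0
  Position 4 '(': depth becomes 1
  Position 5 ')': depth becomes 0
  Position 6 '(': depth becomes 1
  Position 7 ')': depth becomes 0
  Position 8 '(': depth becomes 1
  Position 9 ')': depth becomes 0
  Position 10 '(': depth becomes 1
  Position 11 ')': depth becomes 0
  Position 12 '(': depth becomes 1
  Position 13 ')': depth becomes 0
  Position 14 '(': depth becomes 1
  Position 15 '(': depth becomes 2
  Position 16 ')': depth becomes 1
  Position 17 '(': depth becomes 2
  Position 18 ')': depth becomes 1
  Position 19 '(': depth becomes 2
  Position 20 ')': depth becomes 1
  Position 21 '(': depth becomes 2
  Position 22 ')': depth becomes 1
  Position 23 ')': depth becomes 0
Maximum depth reached: 2

2


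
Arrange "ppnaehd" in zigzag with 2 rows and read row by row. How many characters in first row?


Zigzag "ppnaehd" into 2 rows:
Placing characters:
  'p' => row 0
  'p' => row 1
  'n' => row 0
  'a' => row 1
  'e' => row 0
  'h' => row 1
  'd' => row 0
Rows:
  Row 0: "pned"
  Row 1: "pah"
First row length: 4

4


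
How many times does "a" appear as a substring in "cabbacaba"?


Searching for "a" in "cabbacaba"
Scanning each position:
  Position 0: "c" => no
  Position 1: "a" => MATCH
  Position 2: "b" => no
  Position 3: "b" => no
  Position 4: "a" => MATCH
  Position 5: "c" => no
  Position 6: "a" => MATCH
  Position 7: "b" => no
  Position 8: "a" => MATCH
Total occurrences: 4

4


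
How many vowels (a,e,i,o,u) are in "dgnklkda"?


Input: dgnklkda
Checking each character:
  'd' at position 0: consonant
  'g' at position 1: consonant
  'n' at position 2: consonant
  'k' at position 3: consonant
  'l' at position 4: consonant
  'k' at position 5: consonant
  'd' at position 6: consonant
  'a' at position 7: vowel (running total: 1)
Total vowels: 1

1


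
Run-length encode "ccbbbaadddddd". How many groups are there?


Input: ccbbbaadddddd
Scanning for consecutive runs:
  Group 1: 'c' x 2 (positions 0-1)
  Group 2: 'b' x 3 (positions 2-4)
  Group 3: 'a' x 2 (positions 5-6)
  Group 4: 'd' x 6 (positions 7-12)
Total groups: 4

4


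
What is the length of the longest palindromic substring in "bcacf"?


Input: "bcacf"
Checking substrings for palindromes:
  [1:4] "cac" (len 3) => palindrome
Longest palindromic substring: "cac" with length 3

3


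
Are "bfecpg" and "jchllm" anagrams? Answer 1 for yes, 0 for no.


Strings: "bfecpg", "jchllm"
Sorted first:  bcefgp
Sorted second: chjllm
Differ at position 0: 'b' vs 'c' => not anagrams

0


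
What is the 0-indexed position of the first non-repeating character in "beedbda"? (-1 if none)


Input: beedbda
Character frequencies:
  'a': 1
  'b': 2
  'd': 2
  'e': 2
Scanning left to right for freq == 1:
  Position 0 ('b'): freq=2, skip
  Position 1 ('e'): freq=2, skip
  Position 2 ('e'): freq=2, skip
  Position 3 ('d'): freq=2, skip
  Position 4 ('b'): freq=2, skip
  Position 5 ('d'): freq=2, skip
  Position 6 ('a'): unique! => answer = 6

6


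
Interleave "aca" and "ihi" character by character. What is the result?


Interleaving "aca" and "ihi":
  Position 0: 'a' from first, 'i' from second => "ai"
  Position 1: 'c' from first, 'h' from second => "ch"
  Position 2: 'a' from first, 'i' from second => "ai"
Result: aichai

aichai


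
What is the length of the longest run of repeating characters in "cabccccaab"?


Input: "cabccccaab"
Scanning for longest run:
  Position 1 ('a'): new char, reset run to 1
  Position 2 ('b'): new char, reset run to 1
  Position 3 ('c'): new char, reset run to 1
  Position 4 ('c'): continues run of 'c', length=2
  Position 5 ('c'): continues run of 'c', length=3
  Position 6 ('c'): continues run of 'c', length=4
  Position 7 ('a'): new char, reset run to 1
  Position 8 ('a'): continues run of 'a', length=2
  Position 9 ('b'): new char, reset run to 1
Longest run: 'c' with length 4

4


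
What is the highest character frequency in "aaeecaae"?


Input: aaeecaae
Character counts:
  'a': 4
  'c': 1
  'e': 3
Maximum frequency: 4

4


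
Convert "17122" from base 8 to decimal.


Input: "17122" in base 8
Positional expansion:
  Digit '1' (value 1) x 8^4 = 4096
  Digit '7' (value 7) x 8^3 = 3584
  Digit '1' (value 1) x 8^2 = 64
  Digit '2' (value 2) x 8^1 = 16
  Digit '2' (value 2) x 8^0 = 2
Sum = 7762

7762


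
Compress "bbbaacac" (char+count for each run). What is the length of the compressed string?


Input: bbbaacac
Runs:
  'b' x 3 => "b3"
  'a' x 2 => "a2"
  'c' x 1 => "c1"
  'a' x 1 => "a1"
  'c' x 1 => "c1"
Compressed: "b3a2c1a1c1"
Compressed length: 10

10


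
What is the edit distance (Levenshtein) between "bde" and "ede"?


Computing edit distance: "bde" -> "ede"
DP table:
           e    d    e
      0    1    2    3
  b   1    1    2    3
  d   2    2    1    2
  e   3    2    2    1
Edit distance = dp[3][3] = 1

1


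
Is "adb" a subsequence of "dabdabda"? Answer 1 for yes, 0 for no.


Check if "adb" is a subsequence of "dabdabda"
Greedy scan:
  Position 0 ('d'): no match needed
  Position 1 ('a'): matches sub[0] = 'a'
  Position 2 ('b'): no match needed
  Position 3 ('d'): matches sub[1] = 'd'
  Position 4 ('a'): no match needed
  Position 5 ('b'): matches sub[2] = 'b'
  Position 6 ('d'): no match needed
  Position 7 ('a'): no match needed
All 3 characters matched => is a subsequence

1


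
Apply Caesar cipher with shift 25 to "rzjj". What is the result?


Caesar cipher: shift "rzjj" by 25
  'r' (pos 17) + 25 = pos 16 = 'q'
  'z' (pos 25) + 25 = pos 24 = 'y'
  'j' (pos 9) + 25 = pos 8 = 'i'
  'j' (pos 9) + 25 = pos 8 = 'i'
Result: qyii

qyii


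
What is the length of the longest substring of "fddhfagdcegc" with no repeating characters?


Input: "fddhfagdcegc"
Sliding window (track last position of each char):
  Position 0 ('f'): window [0,0] length 1 -- new best
  Position 1 ('d'): window [0,1] length 2 -- new best
  Position 2 ('d'): repeat (last at 1), move window start to 2
  Position 2 ('d'): window [2,2] length 1
  Position 3 ('h'): window [2,3] length 2
  Position 4 ('f'): window [2,4] length 3 -- new best
  Position 5 ('a'): window [2,5] length 4 -- new best
  Position 6 ('g'): window [2,6] length 5 -- new best
  Position 7 ('d'): repeat (last at 2), move window start to 3
  Position 7 ('d'): window [3,7] length 5
  Position 8 ('c'): window [3,8] length 6 -- new best
  Position 9 ('e'): window [3,9] length 7 -- new best
  Position 10 ('g'): repeat (last at 6), move window start to 7
  Position 10 ('g'): window [7,10] length 4
  Position 11 ('c'): repeat (last at 8), move window start to 9
  Position 11 ('c'): window [9,11] length 3
Longest substring with no repeats: "hfagdce" with length 7

7


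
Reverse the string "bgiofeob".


Input: bgiofeob
Reading characters right to left:
  Position 7: 'b'
  Position 6: 'o'
  Position 5: 'e'
  Position 4: 'f'
  Position 3: 'o'
  Position 2: 'i'
  Position 1: 'g'
  Position 0: 'b'
Reversed: boefoigb

boefoigb


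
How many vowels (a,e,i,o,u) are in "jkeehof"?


Input: jkeehof
Checking each character:
  'j' at position 0: consonant
  'k' at position 1: consonant
  'e' at position 2: vowel (running total: 1)
  'e' at position 3: vowel (running total: 2)
  'h' at position 4: consonant
  'o' at position 5: vowel (running total: 3)
  'f' at position 6: consonant
Total vowels: 3

3


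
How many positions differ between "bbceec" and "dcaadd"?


Comparing "bbceec" and "dcaadd" position by position:
  Position 0: 'b' vs 'd' => DIFFER
  Position 1: 'b' vs 'c' => DIFFER
  Position 2: 'c' vs 'a' => DIFFER
  Position 3: 'e' vs 'a' => DIFFER
  Position 4: 'e' vs 'd' => DIFFER
  Position 5: 'c' vs 'd' => DIFFER
Positions that differ: 6

6


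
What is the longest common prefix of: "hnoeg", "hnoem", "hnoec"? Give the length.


Words: hnoeg, hnoem, hnoec
  Position 0: all 'h' => match
  Position 1: all 'n' => match
  Position 2: all 'o' => match
  Position 3: all 'e' => match
  Position 4: ('g', 'm', 'c') => mismatch, stop
LCP = "hnoe" (length 4)

4


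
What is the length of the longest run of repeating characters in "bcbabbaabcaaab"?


Input: "bcbabbaabcaaab"
Scanning for longest run:
  Position 1 ('c'): new char, reset run to 1
  Position 2 ('b'): new char, reset run to 1
  Position 3 ('a'): new char, reset run to 1
  Position 4 ('b'): new char, reset run to 1
  Position 5 ('b'): continues run of 'b', length=2
  Position 6 ('a'): new char, reset run to 1
  Position 7 ('a'): continues run of 'a', length=2
  Position 8 ('b'): new char, reset run to 1
  Position 9 ('c'): new char, reset run to 1
  Position 10 ('a'): new char, reset run to 1
  Position 11 ('a'): continues run of 'a', length=2
  Position 12 ('a'): continues run of 'a', length=3
  Position 13 ('b'): new char, reset run to 1
Longest run: 'a' with length 3

3


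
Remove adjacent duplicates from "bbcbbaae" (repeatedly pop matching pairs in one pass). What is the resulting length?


Input: bbcbbaae
Stack-based adjacent duplicate removal:
  Read 'b': push. Stack: b
  Read 'b': matches stack top 'b' => pop. Stack: (empty)
  Read 'c': push. Stack: c
  Read 'b': push. Stack: cb
  Read 'b': matches stack top 'b' => pop. Stack: c
  Read 'a': push. Stack: ca
  Read 'a': matches stack top 'a' => pop. Stack: c
  Read 'e': push. Stack: ce
Final stack: "ce" (length 2)

2


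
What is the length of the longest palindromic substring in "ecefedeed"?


Input: "ecefedeed"
Checking substrings for palindromes:
  [5:9] "deed" (len 4) => palindrome
  [0:3] "ece" (len 3) => palindrome
  [2:5] "efe" (len 3) => palindrome
  [4:7] "ede" (len 3) => palindrome
  [6:8] "ee" (len 2) => palindrome
Longest palindromic substring: "deed" with length 4

4


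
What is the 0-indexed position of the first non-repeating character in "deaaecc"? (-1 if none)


Input: deaaecc
Character frequencies:
  'a': 2
  'c': 2
  'd': 1
  'e': 2
Scanning left to right for freq == 1:
  Position 0 ('d'): unique! => answer = 0

0


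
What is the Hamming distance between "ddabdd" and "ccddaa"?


Comparing "ddabdd" and "ccddaa" position by position:
  Position 0: 'd' vs 'c' => differ
  Position 1: 'd' vs 'c' => differ
  Position 2: 'a' vs 'd' => differ
  Position 3: 'b' vs 'd' => differ
  Position 4: 'd' vs 'a' => differ
  Position 5: 'd' vs 'a' => differ
Total differences (Hamming distance): 6

6


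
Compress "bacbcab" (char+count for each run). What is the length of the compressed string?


Input: bacbcab
Runs:
  'b' x 1 => "b1"
  'a' x 1 => "a1"
  'c' x 1 => "c1"
  'b' x 1 => "b1"
  'c' x 1 => "c1"
  'a' x 1 => "a1"
  'b' x 1 => "b1"
Compressed: "b1a1c1b1c1a1b1"
Compressed length: 14

14


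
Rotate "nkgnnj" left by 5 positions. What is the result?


Input: "nkgnnj", rotate left by 5
First 5 characters: "nkgnn"
Remaining characters: "j"
Concatenate remaining + first: "j" + "nkgnn" = "jnkgnn"

jnkgnn


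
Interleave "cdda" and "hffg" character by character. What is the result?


Interleaving "cdda" and "hffg":
  Position 0: 'c' from first, 'h' from second => "ch"
  Position 1: 'd' from first, 'f' from second => "df"
  Position 2: 'd' from first, 'f' from second => "df"
  Position 3: 'a' from first, 'g' from second => "ag"
Result: chdfdfag

chdfdfag


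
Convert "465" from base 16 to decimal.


Input: "465" in base 16
Positional expansion:
  Digit '4' (value 4) x 16^2 = 1024
  Digit '6' (value 6) x 16^1 = 96
  Digit '5' (value 5) x 16^0 = 5
Sum = 1125

1125


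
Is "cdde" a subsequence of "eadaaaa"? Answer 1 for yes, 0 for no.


Check if "cdde" is a subsequence of "eadaaaa"
Greedy scan:
  Position 0 ('e'): no match needed
  Position 1 ('a'): no match needed
  Position 2 ('d'): no match needed
  Position 3 ('a'): no match needed
  Position 4 ('a'): no match needed
  Position 5 ('a'): no match needed
  Position 6 ('a'): no match needed
Only matched 0/4 characters => not a subsequence

0


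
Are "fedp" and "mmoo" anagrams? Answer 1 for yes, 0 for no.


Strings: "fedp", "mmoo"
Sorted first:  defp
Sorted second: mmoo
Differ at position 0: 'd' vs 'm' => not anagrams

0


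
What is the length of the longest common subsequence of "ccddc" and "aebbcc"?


LCS of "ccddc" and "aebbcc"
DP table:
           a    e    b    b    c    c
      0    0    0    0    0    0    0
  c   0    0    0    0    0    1    1
  c   0    0    0    0    0    1    2
  d   0    0    0    0    0    1    2
  d   0    0    0    0    0    1    2
  c   0    0    0    0    0    1    2
LCS length = dp[5][6] = 2

2


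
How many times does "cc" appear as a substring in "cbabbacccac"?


Searching for "cc" in "cbabbacccac"
Scanning each position:
  Position 0: "cb" => no
  Position 1: "ba" => no
  Position 2: "ab" => no
  Position 3: "bb" => no
  Position 4: "ba" => no
  Position 5: "ac" => no
  Position 6: "cc" => MATCH
  Position 7: "cc" => MATCH
  Position 8: "ca" => no
  Position 9: "ac" => no
Total occurrences: 2

2


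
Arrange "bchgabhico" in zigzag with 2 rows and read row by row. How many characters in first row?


Zigzag "bchgabhico" into 2 rows:
Placing characters:
  'b' => row 0
  'c' => row 1
  'h' => row 0
  'g' => row 1
  'a' => row 0
  'b' => row 1
  'h' => row 0
  'i' => row 1
  'c' => row 0
  'o' => row 1
Rows:
  Row 0: "bhahc"
  Row 1: "cgbio"
First row length: 5

5


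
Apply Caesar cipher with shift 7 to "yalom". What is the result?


Caesar cipher: shift "yalom" by 7
  'y' (pos 24) + 7 = pos 5 = 'f'
  'a' (pos 0) + 7 = pos 7 = 'h'
  'l' (pos 11) + 7 = pos 18 = 's'
  'o' (pos 14) + 7 = pos 21 = 'v'
  'm' (pos 12) + 7 = pos 19 = 't'
Result: fhsvt

fhsvt


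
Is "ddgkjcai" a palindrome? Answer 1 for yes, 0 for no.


Input: ddgkjcai
Reversed: iacjkgdd
  Compare pos 0 ('d') with pos 7 ('i'): MISMATCH
  Compare pos 1 ('d') with pos 6 ('a'): MISMATCH
  Compare pos 2 ('g') with pos 5 ('c'): MISMATCH
  Compare pos 3 ('k') with pos 4 ('j'): MISMATCH
Result: not a palindrome

0


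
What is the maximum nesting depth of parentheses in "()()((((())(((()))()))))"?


Input: "()()((((())(((()))()))))"
Tracking depth:
  Position 0 '(': depth becomes 1
  Position 1 ')': depth becomes 0
  Position 2 '(': depth becomes 1
  Position 3 ')': depth becomes 0
  Position 4 '(': depth becomes 1
  Position 5 '(': depth becomes 2
  Position 6 '(': depth becomes 3
  Position 7 '(': depth becomes 4
  Position 8 '(': depth becomes 5
  Position 9 ')': depth becomes 4
  Position 10 ')': depth becomes 3
  Position 11 '(': depth becomes 4
  Position 12 '(': depth becomes 5
  Position 13 '(': depth becomes 6
  Position 14 '(': depth becomes 7
  Position 15 ')': depth becomes 6
  Position 16 ')': depth becomes 5
  Position 17 ')': depth becomes 4
  Position 18 '(': depth becomes 5
  Position 19 ')': depth becomes 4
  Position 20 ')': depth becomes 3
  Position 21 ')': depth becomes 2
  Position 22 ')': depth becomes 1
  Position 23 ')': depth becomes 0
Maximum depth reached: 7

7


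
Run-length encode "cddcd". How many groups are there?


Input: cddcd
Scanning for consecutive runs:
  Group 1: 'c' x 1 (positions 0-0)
  Group 2: 'd' x 2 (positions 1-2)
  Group 3: 'c' x 1 (positions 3-3)
  Group 4: 'd' x 1 (positions 4-4)
Total groups: 4

4


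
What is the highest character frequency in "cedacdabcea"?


Input: cedacdabcea
Character counts:
  'a': 3
  'b': 1
  'c': 3
  'd': 2
  'e': 2
Maximum frequency: 3

3


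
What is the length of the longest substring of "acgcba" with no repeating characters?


Input: "acgcba"
Sliding window (track last position of each char):
  Position 0 ('a'): window [0,0] length 1 -- new best
  Position 1 ('c'): window [0,1] length 2 -- new best
  Position 2 ('g'): window [0,2] length 3 -- new best
  Position 3 ('c'): repeat (last at 1), move window start to 2
  Position 3 ('c'): window [2,3] length 2
  Position 4 ('b'): window [2,4] length 3
  Position 5 ('a'): window [2,5] length 4 -- new best
Longest substring with no repeats: "gcba" with length 4

4


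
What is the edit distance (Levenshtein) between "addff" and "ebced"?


Computing edit distance: "addff" -> "ebced"
DP table:
           e    b    c    e    d
      0    1    2    3    4    5
  a   1    1    2    3    4    5
  d   2    2    2    3    4    4
  d   3    3    3    3    4    4
  f   4    4    4    4    4    5
  f   5    5    5    5    5    5
Edit distance = dp[5][5] = 5

5


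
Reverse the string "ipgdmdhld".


Input: ipgdmdhld
Reading characters right to left:
  Position 8: 'd'
  Position 7: 'l'
  Position 6: 'h'
  Position 5: 'd'
  Position 4: 'm'
  Position 3: 'd'
  Position 2: 'g'
  Position 1: 'p'
  Position 0: 'i'
Reversed: dlhdmdgpi

dlhdmdgpi


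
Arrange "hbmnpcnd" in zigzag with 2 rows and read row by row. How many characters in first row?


Zigzag "hbmnpcnd" into 2 rows:
Placing characters:
  'h' => row 0
  'b' => row 1
  'm' => row 0
  'n' => row 1
  'p' => row 0
  'c' => row 1
  'n' => row 0
  'd' => row 1
Rows:
  Row 0: "hmpn"
  Row 1: "bncd"
First row length: 4

4


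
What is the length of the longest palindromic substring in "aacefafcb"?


Input: "aacefafcb"
Checking substrings for palindromes:
  [4:7] "faf" (len 3) => palindrome
  [0:2] "aa" (len 2) => palindrome
Longest palindromic substring: "faf" with length 3

3


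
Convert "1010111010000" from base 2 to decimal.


Input: "1010111010000" in base 2
Positional expansion:
  Digit '1' (value 1) x 2^12 = 4096
  Digit '0' (value 0) x 2^11 = 0
  Digit '1' (value 1) x 2^10 = 1024
  Digit '0' (value 0) x 2^9 = 0
  Digit '1' (value 1) x 2^8 = 256
  Digit '1' (value 1) x 2^7 = 128
  Digit '1' (value 1) x 2^6 = 64
  Digit '0' (value 0) x 2^5 = 0
  Digit '1' (value 1) x 2^4 = 16
  Digit '0' (value 0) x 2^3 = 0
  Digit '0' (value 0) x 2^2 = 0
  Digit '0' (value 0) x 2^1 = 0
  Digit '0' (value 0) x 2^0 = 0
Sum = 5584

5584


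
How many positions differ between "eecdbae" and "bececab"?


Comparing "eecdbae" and "bececab" position by position:
  Position 0: 'e' vs 'b' => DIFFER
  Position 1: 'e' vs 'e' => same
  Position 2: 'c' vs 'c' => same
  Position 3: 'd' vs 'e' => DIFFER
  Position 4: 'b' vs 'c' => DIFFER
  Position 5: 'a' vs 'a' => same
  Position 6: 'e' vs 'b' => DIFFER
Positions that differ: 4

4


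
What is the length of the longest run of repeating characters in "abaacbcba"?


Input: "abaacbcba"
Scanning for longest run:
  Position 1 ('b'): new char, reset run to 1
  Position 2 ('a'): new char, reset run to 1
  Position 3 ('a'): continues run of 'a', length=2
  Position 4 ('c'): new char, reset run to 1
  Position 5 ('b'): new char, reset run to 1
  Position 6 ('c'): new char, reset run to 1
  Position 7 ('b'): new char, reset run to 1
  Position 8 ('a'): new char, reset run to 1
Longest run: 'a' with length 2

2


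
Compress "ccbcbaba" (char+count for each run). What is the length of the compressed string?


Input: ccbcbaba
Runs:
  'c' x 2 => "c2"
  'b' x 1 => "b1"
  'c' x 1 => "c1"
  'b' x 1 => "b1"
  'a' x 1 => "a1"
  'b' x 1 => "b1"
  'a' x 1 => "a1"
Compressed: "c2b1c1b1a1b1a1"
Compressed length: 14

14


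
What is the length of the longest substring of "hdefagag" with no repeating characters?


Input: "hdefagag"
Sliding window (track last position of each char):
  Position 0 ('h'): window [0,0] length 1 -- new best
  Position 1 ('d'): window [0,1] length 2 -- new best
  Position 2 ('e'): window [0,2] length 3 -- new best
  Position 3 ('f'): window [0,3] length 4 -- new best
  Position 4 ('a'): window [0,4] length 5 -- new best
  Position 5 ('g'): window [0,5] length 6 -- new best
  Position 6 ('a'): repeat (last at 4), move window start to 5
  Position 6 ('a'): window [5,6] length 2
  Position 7 ('g'): repeat (last at 5), move window start to 6
  Position 7 ('g'): window [6,7] length 2
Longest substring with no repeats: "hdefag" with length 6

6


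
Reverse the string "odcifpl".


Input: odcifpl
Reading characters right to left:
  Position 6: 'l'
  Position 5: 'p'
  Position 4: 'f'
  Position 3: 'i'
  Position 2: 'c'
  Position 1: 'd'
  Position 0: 'o'
Reversed: lpficdo

lpficdo


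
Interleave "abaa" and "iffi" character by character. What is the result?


Interleaving "abaa" and "iffi":
  Position 0: 'a' from first, 'i' from second => "ai"
  Position 1: 'b' from first, 'f' from second => "bf"
  Position 2: 'a' from first, 'f' from second => "af"
  Position 3: 'a' from first, 'i' from second => "ai"
Result: aibfafai

aibfafai


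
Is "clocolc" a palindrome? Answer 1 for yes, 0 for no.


Input: clocolc
Reversed: clocolc
  Compare pos 0 ('c') with pos 6 ('c'): match
  Compare pos 1 ('l') with pos 5 ('l'): match
  Compare pos 2 ('o') with pos 4 ('o'): match
Result: palindrome

1


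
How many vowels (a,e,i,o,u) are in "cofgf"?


Input: cofgf
Checking each character:
  'c' at position 0: consonant
  'o' at position 1: vowel (running total: 1)
  'f' at position 2: consonant
  'g' at position 3: consonant
  'f' at position 4: consonant
Total vowels: 1

1


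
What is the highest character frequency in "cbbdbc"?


Input: cbbdbc
Character counts:
  'b': 3
  'c': 2
  'd': 1
Maximum frequency: 3

3


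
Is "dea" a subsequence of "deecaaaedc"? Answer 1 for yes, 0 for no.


Check if "dea" is a subsequence of "deecaaaedc"
Greedy scan:
  Position 0 ('d'): matches sub[0] = 'd'
  Position 1 ('e'): matches sub[1] = 'e'
  Position 2 ('e'): no match needed
  Position 3 ('c'): no match needed
  Position 4 ('a'): matches sub[2] = 'a'
  Position 5 ('a'): no match needed
  Position 6 ('a'): no match needed
  Position 7 ('e'): no match needed
  Position 8 ('d'): no match needed
  Position 9 ('c'): no match needed
All 3 characters matched => is a subsequence

1


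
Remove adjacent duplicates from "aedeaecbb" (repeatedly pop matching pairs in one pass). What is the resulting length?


Input: aedeaecbb
Stack-based adjacent duplicate removal:
  Read 'a': push. Stack: a
  Read 'e': push. Stack: ae
  Read 'd': push. Stack: aed
  Read 'e': push. Stack: aede
  Read 'a': push. Stack: aedea
  Read 'e': push. Stack: aedeae
  Read 'c': push. Stack: aedeaec
  Read 'b': push. Stack: aedeaecb
  Read 'b': matches stack top 'b' => pop. Stack: aedeaec
Final stack: "aedeaec" (length 7)

7


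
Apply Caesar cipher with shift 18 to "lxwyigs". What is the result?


Caesar cipher: shift "lxwyigs" by 18
  'l' (pos 11) + 18 = pos 3 = 'd'
  'x' (pos 23) + 18 = pos 15 = 'p'
  'w' (pos 22) + 18 = pos 14 = 'o'
  'y' (pos 24) + 18 = pos 16 = 'q'
  'i' (pos 8) + 18 = pos 0 = 'a'
  'g' (pos 6) + 18 = pos 24 = 'y'
  's' (pos 18) + 18 = pos 10 = 'k'
Result: dpoqayk

dpoqayk


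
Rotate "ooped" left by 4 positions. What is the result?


Input: "ooped", rotate left by 4
First 4 characters: "oope"
Remaining characters: "d"
Concatenate remaining + first: "d" + "oope" = "doope"

doope


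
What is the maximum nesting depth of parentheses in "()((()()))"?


Input: "()((()()))"
Tracking depth:
  Position 0 '(': depth becomes 1
  Position 1 ')': depth becomes 0
  Position 2 '(': depth becomes 1
  Position 3 '(': depth becomes 2
  Position 4 '(': depth becomes 3
  Position 5 ')': depth becomes 2
  Position 6 '(': depth becomes 3
  Position 7 ')': depth becomes 2
  Position 8 ')': depth becomes 1
  Position 9 ')': depth becomes 0
Maximum depth reached: 3

3


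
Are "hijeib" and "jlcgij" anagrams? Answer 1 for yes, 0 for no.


Strings: "hijeib", "jlcgij"
Sorted first:  behiij
Sorted second: cgijjl
Differ at position 0: 'b' vs 'c' => not anagrams

0


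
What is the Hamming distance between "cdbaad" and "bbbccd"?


Comparing "cdbaad" and "bbbccd" position by position:
  Position 0: 'c' vs 'b' => differ
  Position 1: 'd' vs 'b' => differ
  Position 2: 'b' vs 'b' => same
  Position 3: 'a' vs 'c' => differ
  Position 4: 'a' vs 'c' => differ
  Position 5: 'd' vs 'd' => same
Total differences (Hamming distance): 4

4


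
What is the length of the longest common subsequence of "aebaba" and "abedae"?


LCS of "aebaba" and "abedae"
DP table:
           a    b    e    d    a    e
      0    0    0    0    0    0    0
  a   0    1    1    1    1    1    1
  e   0    1    1    2    2    2    2
  b   0    1    2    2    2    2    2
  a   0    1    2    2    2    3    3
  b   0    1    2    2    2    3    3
  a   0    1    2    2    2    3    3
LCS length = dp[6][6] = 3

3


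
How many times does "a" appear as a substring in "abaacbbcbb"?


Searching for "a" in "abaacbbcbb"
Scanning each position:
  Position 0: "a" => MATCH
  Position 1: "b" => no
  Position 2: "a" => MATCH
  Position 3: "a" => MATCH
  Position 4: "c" => no
  Position 5: "b" => no
  Position 6: "b" => no
  Position 7: "c" => no
  Position 8: "b" => no
  Position 9: "b" => no
Total occurrences: 3

3


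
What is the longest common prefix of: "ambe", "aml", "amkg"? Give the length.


Words: ambe, aml, amkg
  Position 0: all 'a' => match
  Position 1: all 'm' => match
  Position 2: ('b', 'l', 'k') => mismatch, stop
LCP = "am" (length 2)

2


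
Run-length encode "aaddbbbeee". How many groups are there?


Input: aaddbbbeee
Scanning for consecutive runs:
  Group 1: 'a' x 2 (positions 0-1)
  Group 2: 'd' x 2 (positions 2-3)
  Group 3: 'b' x 3 (positions 4-6)
  Group 4: 'e' x 3 (positions 7-9)
Total groups: 4

4


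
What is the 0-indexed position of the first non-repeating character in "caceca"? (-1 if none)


Input: caceca
Character frequencies:
  'a': 2
  'c': 3
  'e': 1
Scanning left to right for freq == 1:
  Position 0 ('c'): freq=3, skip
  Position 1 ('a'): freq=2, skip
  Position 2 ('c'): freq=3, skip
  Position 3 ('e'): unique! => answer = 3

3


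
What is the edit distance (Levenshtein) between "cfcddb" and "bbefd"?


Computing edit distance: "cfcddb" -> "bbefd"
DP table:
           b    b    e    f    d
      0    1    2    3    4    5
  c   1    1    2    3    4    5
  f   2    2    2    3    3    4
  c   3    3    3    3    4    4
  d   4    4    4    4    4    4
  d   5    5    5    5    5    4
  b   6    5    5    6    6    5
Edit distance = dp[6][5] = 5

5


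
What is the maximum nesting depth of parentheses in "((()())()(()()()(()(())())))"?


Input: "((()())()(()()()(()(())())))"
Tracking depth:
  Position 0 '(': depth becomes 1
  Position 1 '(': depth becomes 2
  Position 2 '(': depth becomes 3
  Position 3 ')': depth becomes 2
  Position 4 '(': depth becomes 3
  Position 5 ')': depth becomes 2
  Position 6 ')': depth becomes 1
  Position 7 '(': depth becomes 2
  Position 8 ')': depth becomes 1
  Position 9 '(': depth becomes 2
  Position 10 '(': depth becomes 3
  Position 11 ')': depth becomes 2
  Position 12 '(': depth becomes 3
  Position 13 ')': depth becomes 2
  Position 14 '(': depth becomes 3
  Position 15 ')': depth becomes 2
  Position 16 '(': depth becomes 3
  Position 17 '(': depth becomes 4
  Position 18 ')': depth becomes 3
  Position 19 '(': depth becomes 4
  Position 20 '(': depth becomes 5
  Position 21 ')': depth becomes 4
  Position 22 ')': depth becomes 3
  Position 23 '(': depth becomes 4
  Position 24 ')': depth becomes 3
  Position 25 ')': depth becomes 2
  Position 26 ')': depth becomes 1
  Position 27 ')': depth becomes 0
Maximum depth reached: 5

5


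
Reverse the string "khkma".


Input: khkma
Reading characters right to left:
  Position 4: 'a'
  Position 3: 'm'
  Position 2: 'k'
  Position 1: 'h'
  Position 0: 'k'
Reversed: amkhk

amkhk


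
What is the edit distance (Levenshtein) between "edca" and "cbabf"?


Computing edit distance: "edca" -> "cbabf"
DP table:
           c    b    a    b    f
      0    1    2    3    4    5
  e   1    1    2    3    4    5
  d   2    2    2    3    4    5
  c   3    2    3    3    4    5
  a   4    3    3    3    4    5
Edit distance = dp[4][5] = 5

5


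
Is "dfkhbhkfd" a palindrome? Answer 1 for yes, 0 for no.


Input: dfkhbhkfd
Reversed: dfkhbhkfd
  Compare pos 0 ('d') with pos 8 ('d'): match
  Compare pos 1 ('f') with pos 7 ('f'): match
  Compare pos 2 ('k') with pos 6 ('k'): match
  Compare pos 3 ('h') with pos 5 ('h'): match
Result: palindrome

1


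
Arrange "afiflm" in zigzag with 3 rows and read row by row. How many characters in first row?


Zigzag "afiflm" into 3 rows:
Placing characters:
  'a' => row 0
  'f' => row 1
  'i' => row 2
  'f' => row 1
  'l' => row 0
  'm' => row 1
Rows:
  Row 0: "al"
  Row 1: "ffm"
  Row 2: "i"
First row length: 2

2


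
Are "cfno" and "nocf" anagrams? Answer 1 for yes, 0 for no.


Strings: "cfno", "nocf"
Sorted first:  cfno
Sorted second: cfno
Sorted forms match => anagrams

1


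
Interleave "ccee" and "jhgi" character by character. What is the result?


Interleaving "ccee" and "jhgi":
  Position 0: 'c' from first, 'j' from second => "cj"
  Position 1: 'c' from first, 'h' from second => "ch"
  Position 2: 'e' from first, 'g' from second => "eg"
  Position 3: 'e' from first, 'i' from second => "ei"
Result: cjchegei

cjchegei


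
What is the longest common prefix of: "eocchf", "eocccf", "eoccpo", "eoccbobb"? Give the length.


Words: eocchf, eocccf, eoccpo, eoccbobb
  Position 0: all 'e' => match
  Position 1: all 'o' => match
  Position 2: all 'c' => match
  Position 3: all 'c' => match
  Position 4: ('h', 'c', 'p', 'b') => mismatch, stop
LCP = "eocc" (length 4)

4


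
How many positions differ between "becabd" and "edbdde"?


Comparing "becabd" and "edbdde" position by position:
  Position 0: 'b' vs 'e' => DIFFER
  Position 1: 'e' vs 'd' => DIFFER
  Position 2: 'c' vs 'b' => DIFFER
  Position 3: 'a' vs 'd' => DIFFER
  Position 4: 'b' vs 'd' => DIFFER
  Position 5: 'd' vs 'e' => DIFFER
Positions that differ: 6

6


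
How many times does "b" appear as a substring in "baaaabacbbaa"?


Searching for "b" in "baaaabacbbaa"
Scanning each position:
  Position 0: "b" => MATCH
  Position 1: "a" => no
  Position 2: "a" => no
  Position 3: "a" => no
  Position 4: "a" => no
  Position 5: "b" => MATCH
  Position 6: "a" => no
  Position 7: "c" => no
  Position 8: "b" => MATCH
  Position 9: "b" => MATCH
  Position 10: "a" => no
  Position 11: "a" => no
Total occurrences: 4

4


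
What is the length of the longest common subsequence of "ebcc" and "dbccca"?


LCS of "ebcc" and "dbccca"
DP table:
           d    b    c    c    c    a
      0    0    0    0    0    0    0
  e   0    0    0    0    0    0    0
  b   0    0    1    1    1    1    1
  c   0    0    1    2    2    2    2
  c   0    0    1    2    3    3    3
LCS length = dp[4][6] = 3

3
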